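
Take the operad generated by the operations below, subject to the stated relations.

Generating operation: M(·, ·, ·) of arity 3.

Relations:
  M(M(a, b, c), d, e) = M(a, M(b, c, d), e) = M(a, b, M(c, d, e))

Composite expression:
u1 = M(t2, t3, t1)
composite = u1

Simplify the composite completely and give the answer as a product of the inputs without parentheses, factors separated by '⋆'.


t2 ⋆ t3 ⋆ t1

All parenthesizations of M agree; list the t-inputs left to right.
M(t2, t3, t1) unparenthesizes to t2 ⋆ t3 ⋆ t1


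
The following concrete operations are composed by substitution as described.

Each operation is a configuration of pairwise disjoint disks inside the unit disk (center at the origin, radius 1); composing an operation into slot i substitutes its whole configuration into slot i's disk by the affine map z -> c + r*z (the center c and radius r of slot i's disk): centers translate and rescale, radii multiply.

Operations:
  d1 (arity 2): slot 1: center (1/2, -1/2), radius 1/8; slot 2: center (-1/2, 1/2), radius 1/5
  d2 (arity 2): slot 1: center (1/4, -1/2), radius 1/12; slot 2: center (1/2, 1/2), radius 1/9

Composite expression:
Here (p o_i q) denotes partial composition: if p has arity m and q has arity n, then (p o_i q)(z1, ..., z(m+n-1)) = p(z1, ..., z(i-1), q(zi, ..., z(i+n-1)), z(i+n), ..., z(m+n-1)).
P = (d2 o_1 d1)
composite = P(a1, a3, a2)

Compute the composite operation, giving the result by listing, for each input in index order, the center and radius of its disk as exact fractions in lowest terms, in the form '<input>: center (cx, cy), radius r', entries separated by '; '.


a1: center (7/24, -13/24), radius 1/96; a2: center (1/2, 1/2), radius 1/9; a3: center (5/24, -11/24), radius 1/60

Affine substitution under d2: radii multiply and a-centers shift.
a1 passes through 2 substitutions, ending at center (7/24, -13/24), radius 1/96
a3 passes through 2 substitutions, ending at center (5/24, -11/24), radius 1/60
a2 passes through 1 substitution, ending at center (1/2, 1/2), radius 1/9


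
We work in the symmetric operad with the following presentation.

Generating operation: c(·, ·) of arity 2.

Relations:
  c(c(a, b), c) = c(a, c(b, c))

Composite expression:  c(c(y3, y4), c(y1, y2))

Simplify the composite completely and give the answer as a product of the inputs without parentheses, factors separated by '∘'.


y3 ∘ y4 ∘ y1 ∘ y2

Key point: c is associative — brackets drop, the y-order remains.
c(y3, y4) flattens to y3 ∘ y4
c(y1, y2) flattens to y1 ∘ y2
c(c(y3, y4), c(y1, y2)) flattens to y3 ∘ y4 ∘ y1 ∘ y2


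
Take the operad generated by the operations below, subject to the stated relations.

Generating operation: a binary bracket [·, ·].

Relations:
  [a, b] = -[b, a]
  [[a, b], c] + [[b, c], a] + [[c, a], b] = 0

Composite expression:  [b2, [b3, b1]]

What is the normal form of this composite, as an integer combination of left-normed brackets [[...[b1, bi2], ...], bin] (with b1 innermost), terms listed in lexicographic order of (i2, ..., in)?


Expand each bracket as ab - ba; the b1-initial words give the coefficients.
Composite bracket: [b2, [b3, b1]]
Each bracket splits as ab - ba, giving 4 signed words (2^2 = 4).
Words beginning with b1 determine it all:
  word b1b3b2 has sign +1, contributing +[[b1, b3], b2]

[[b1, b3], b2]


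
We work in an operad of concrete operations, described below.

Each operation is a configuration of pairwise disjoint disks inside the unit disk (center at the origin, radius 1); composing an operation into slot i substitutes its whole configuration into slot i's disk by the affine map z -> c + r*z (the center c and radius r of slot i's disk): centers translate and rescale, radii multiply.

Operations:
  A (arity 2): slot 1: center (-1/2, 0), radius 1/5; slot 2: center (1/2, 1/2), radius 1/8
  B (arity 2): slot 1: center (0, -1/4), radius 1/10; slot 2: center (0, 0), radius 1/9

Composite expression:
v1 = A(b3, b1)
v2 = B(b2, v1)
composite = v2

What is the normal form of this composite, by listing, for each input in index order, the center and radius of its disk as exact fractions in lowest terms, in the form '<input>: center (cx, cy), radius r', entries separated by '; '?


b1: center (1/18, 1/18), radius 1/72; b2: center (0, -1/4), radius 1/10; b3: center (-1/18, 0), radius 1/45

Affine substitution under B: radii multiply and b-centers shift.
for b2, the 1-step affine chain lands on center (0, -1/4), radius 1/10
for b3, the 2-step affine chain lands on center (-1/18, 0), radius 1/45
for b1, the 2-step affine chain lands on center (1/18, 1/18), radius 1/72


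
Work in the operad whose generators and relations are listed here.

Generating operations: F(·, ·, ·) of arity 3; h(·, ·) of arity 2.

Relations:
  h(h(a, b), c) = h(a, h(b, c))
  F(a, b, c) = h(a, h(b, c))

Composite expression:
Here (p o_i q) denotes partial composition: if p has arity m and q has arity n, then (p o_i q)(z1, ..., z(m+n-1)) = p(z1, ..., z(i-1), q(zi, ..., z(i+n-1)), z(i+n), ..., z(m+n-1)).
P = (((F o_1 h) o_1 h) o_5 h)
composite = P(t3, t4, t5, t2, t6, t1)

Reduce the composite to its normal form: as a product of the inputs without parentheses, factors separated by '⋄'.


Under associativity of F, the answer is the t's in reading order.
h(t3, t4) collapses to t3 ⋄ t4
h(h(t3, t4), t5) collapses to t3 ⋄ t4 ⋄ t5
h(t6, t1) collapses to t6 ⋄ t1
F(h(h(t3, t4), t5), t2, h(t6, t1)) collapses to t3 ⋄ t4 ⋄ t5 ⋄ t2 ⋄ t6 ⋄ t1

t3 ⋄ t4 ⋄ t5 ⋄ t2 ⋄ t6 ⋄ t1


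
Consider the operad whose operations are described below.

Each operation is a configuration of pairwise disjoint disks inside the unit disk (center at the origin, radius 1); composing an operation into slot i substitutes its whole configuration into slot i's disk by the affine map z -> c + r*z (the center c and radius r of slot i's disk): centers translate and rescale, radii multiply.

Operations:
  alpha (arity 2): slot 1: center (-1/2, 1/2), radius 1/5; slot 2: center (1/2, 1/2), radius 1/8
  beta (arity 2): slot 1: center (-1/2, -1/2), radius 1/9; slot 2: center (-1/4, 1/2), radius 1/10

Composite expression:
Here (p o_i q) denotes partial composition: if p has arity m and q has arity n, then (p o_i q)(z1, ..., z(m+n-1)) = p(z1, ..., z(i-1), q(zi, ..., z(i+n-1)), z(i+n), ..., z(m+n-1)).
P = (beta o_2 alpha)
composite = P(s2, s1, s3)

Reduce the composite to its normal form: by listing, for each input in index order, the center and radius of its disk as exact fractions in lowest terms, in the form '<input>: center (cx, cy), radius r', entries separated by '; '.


Nesting under beta composes maps z -> c + r*z down each s-path.
tracing s2 down its 1-map path: center (-1/2, -1/2), radius 1/9
tracing s1 down its 2-map path: center (-3/10, 11/20), radius 1/50
tracing s3 down its 2-map path: center (-1/5, 11/20), radius 1/80

s1: center (-3/10, 11/20), radius 1/50; s2: center (-1/2, -1/2), radius 1/9; s3: center (-1/5, 11/20), radius 1/80


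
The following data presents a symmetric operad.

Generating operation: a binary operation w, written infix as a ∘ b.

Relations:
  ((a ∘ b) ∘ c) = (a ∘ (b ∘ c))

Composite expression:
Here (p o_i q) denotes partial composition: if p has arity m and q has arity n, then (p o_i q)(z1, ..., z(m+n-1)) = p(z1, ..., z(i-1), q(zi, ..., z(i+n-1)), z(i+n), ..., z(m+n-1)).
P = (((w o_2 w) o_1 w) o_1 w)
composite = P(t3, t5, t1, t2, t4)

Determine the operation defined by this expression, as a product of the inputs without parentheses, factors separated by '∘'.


t3 ∘ t5 ∘ t1 ∘ t2 ∘ t4

Associativity of w dissolves the nesting; only the t-input order survives.
(t3 ∘ t5) spells out as t3 ∘ t5
((t3 ∘ t5) ∘ t1) spells out as t3 ∘ t5 ∘ t1
(t2 ∘ t4) spells out as t2 ∘ t4
(((t3 ∘ t5) ∘ t1) ∘ (t2 ∘ t4)) spells out as t3 ∘ t5 ∘ t1 ∘ t2 ∘ t4


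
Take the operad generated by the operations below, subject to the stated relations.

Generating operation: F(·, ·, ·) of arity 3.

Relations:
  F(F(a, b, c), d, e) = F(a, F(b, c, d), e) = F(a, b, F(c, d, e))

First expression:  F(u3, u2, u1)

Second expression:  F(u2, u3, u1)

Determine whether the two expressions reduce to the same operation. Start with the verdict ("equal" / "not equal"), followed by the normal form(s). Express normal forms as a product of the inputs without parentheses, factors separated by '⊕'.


not equal — first u3 ⊕ u2 ⊕ u1, second u2 ⊕ u3 ⊕ u1

Reducing the first expression gives u3 ⊕ u2 ⊕ u1
Reducing the second expression gives u2 ⊕ u3 ⊕ u1
The forms do not match — not equal.


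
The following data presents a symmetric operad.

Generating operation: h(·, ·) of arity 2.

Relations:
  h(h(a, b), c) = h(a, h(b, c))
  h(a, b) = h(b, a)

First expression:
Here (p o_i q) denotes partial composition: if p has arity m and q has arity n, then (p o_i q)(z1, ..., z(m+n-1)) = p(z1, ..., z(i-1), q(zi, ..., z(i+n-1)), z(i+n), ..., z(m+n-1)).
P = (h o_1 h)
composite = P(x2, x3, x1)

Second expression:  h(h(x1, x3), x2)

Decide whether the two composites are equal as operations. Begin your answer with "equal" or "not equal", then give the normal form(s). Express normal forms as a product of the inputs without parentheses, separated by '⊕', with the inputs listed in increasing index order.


equal; the common form is x1 ⊕ x2 ⊕ x3


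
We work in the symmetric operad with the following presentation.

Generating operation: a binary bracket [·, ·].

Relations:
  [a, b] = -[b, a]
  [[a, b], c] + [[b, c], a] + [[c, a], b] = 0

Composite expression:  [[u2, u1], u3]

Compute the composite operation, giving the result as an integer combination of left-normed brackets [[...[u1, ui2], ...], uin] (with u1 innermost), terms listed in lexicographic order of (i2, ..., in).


-[[u1, u2], u3]


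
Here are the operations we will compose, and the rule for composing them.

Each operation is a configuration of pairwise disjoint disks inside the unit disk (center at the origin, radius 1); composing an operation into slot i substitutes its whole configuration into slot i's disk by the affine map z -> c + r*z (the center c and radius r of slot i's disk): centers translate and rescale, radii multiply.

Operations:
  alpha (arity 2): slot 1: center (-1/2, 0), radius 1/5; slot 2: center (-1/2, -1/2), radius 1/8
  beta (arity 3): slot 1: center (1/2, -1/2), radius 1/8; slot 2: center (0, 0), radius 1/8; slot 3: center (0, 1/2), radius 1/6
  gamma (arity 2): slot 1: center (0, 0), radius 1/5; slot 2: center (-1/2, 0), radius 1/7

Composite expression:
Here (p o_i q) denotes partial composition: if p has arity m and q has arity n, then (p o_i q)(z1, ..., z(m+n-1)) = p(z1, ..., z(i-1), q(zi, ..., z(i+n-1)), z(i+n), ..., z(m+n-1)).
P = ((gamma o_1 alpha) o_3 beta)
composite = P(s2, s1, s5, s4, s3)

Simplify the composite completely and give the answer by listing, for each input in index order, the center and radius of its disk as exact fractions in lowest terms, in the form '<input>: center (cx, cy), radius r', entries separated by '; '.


s1: center (-1/10, -1/10), radius 1/40; s2: center (-1/10, 0), radius 1/25; s3: center (-1/2, 1/14), radius 1/42; s4: center (-1/2, 0), radius 1/56; s5: center (-3/7, -1/14), radius 1/56

Each s-disk chains the slot maps above it in gamma; radii multiply.
for s2, the 2-step affine chain lands on center (-1/10, 0), radius 1/25
for s1, the 2-step affine chain lands on center (-1/10, -1/10), radius 1/40
for s5, the 2-step affine chain lands on center (-3/7, -1/14), radius 1/56
for s4, the 2-step affine chain lands on center (-1/2, 0), radius 1/56
for s3, the 2-step affine chain lands on center (-1/2, 1/14), radius 1/42


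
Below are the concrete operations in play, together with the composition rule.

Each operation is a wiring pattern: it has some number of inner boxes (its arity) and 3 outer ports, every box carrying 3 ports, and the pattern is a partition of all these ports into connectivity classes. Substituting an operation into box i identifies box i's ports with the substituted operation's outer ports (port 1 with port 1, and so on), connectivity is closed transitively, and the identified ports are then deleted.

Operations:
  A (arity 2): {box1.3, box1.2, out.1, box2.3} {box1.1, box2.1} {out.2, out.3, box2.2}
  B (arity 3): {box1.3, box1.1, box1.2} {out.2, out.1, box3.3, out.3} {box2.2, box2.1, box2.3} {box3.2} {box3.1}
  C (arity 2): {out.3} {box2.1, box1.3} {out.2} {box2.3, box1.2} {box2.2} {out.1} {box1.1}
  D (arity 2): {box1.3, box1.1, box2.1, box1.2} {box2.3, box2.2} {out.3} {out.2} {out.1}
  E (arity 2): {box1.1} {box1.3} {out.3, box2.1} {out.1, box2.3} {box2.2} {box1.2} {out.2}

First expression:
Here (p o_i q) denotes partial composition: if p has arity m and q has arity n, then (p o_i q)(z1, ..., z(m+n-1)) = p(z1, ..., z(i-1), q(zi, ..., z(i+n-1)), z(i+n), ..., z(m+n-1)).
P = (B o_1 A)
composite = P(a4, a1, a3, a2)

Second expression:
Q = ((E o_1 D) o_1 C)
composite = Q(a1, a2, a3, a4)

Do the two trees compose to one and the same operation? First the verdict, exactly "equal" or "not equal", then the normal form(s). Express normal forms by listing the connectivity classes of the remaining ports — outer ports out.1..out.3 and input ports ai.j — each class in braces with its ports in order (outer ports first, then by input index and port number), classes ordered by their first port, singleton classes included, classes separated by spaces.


not equal; the first gives {out.1, out.2, out.3, a2.3} {a1.1, a4.1} {a1.2, a1.3, a4.2, a4.3} {a2.1} {a2.2} {a3.1, a3.2, a3.3} and the second {out.1, a4.3} {out.2} {out.3, a4.1} {a1.1} {a1.2, a2.3} {a1.3, a2.1} {a2.2} {a3.1} {a3.2, a3.3} {a4.2}

Normal form of the first expression: {out.1, out.2, out.3, a2.3} {a1.1, a4.1} {a1.2, a1.3, a4.2, a4.3} {a2.1} {a2.2} {a3.1, a3.2, a3.3}
Normal form of the second expression: {out.1, a4.3} {out.2} {out.3, a4.1} {a1.1} {a1.2, a2.3} {a1.3, a2.1} {a2.2} {a3.1} {a3.2, a3.3} {a4.2}
The forms do not match — not equal.


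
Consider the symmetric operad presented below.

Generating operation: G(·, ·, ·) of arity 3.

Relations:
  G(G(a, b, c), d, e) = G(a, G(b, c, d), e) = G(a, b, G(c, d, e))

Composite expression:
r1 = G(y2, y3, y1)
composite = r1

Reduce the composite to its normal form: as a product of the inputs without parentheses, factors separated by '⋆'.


y2 ⋆ y3 ⋆ y1

Under associativity of G, the answer is the y's in reading order.
G(y2, y3, y1) spells out as y2 ⋆ y3 ⋆ y1


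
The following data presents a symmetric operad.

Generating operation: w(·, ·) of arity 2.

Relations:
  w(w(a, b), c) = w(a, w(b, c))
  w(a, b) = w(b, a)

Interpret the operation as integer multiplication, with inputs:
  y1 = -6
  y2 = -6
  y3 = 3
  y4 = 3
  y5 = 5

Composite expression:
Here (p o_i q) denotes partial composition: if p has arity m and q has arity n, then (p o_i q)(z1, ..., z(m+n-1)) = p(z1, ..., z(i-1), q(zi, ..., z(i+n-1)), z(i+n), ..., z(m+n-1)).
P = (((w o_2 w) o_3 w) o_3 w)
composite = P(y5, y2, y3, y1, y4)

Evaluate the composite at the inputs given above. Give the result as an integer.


1620

w(y3, y1) = -18
w(w(y3, y1), y4) = -54
w(y2, w(w(y3, y1), y4)) = 324
w(y5, w(y2, w(w(y3, y1), y4))) = 1620


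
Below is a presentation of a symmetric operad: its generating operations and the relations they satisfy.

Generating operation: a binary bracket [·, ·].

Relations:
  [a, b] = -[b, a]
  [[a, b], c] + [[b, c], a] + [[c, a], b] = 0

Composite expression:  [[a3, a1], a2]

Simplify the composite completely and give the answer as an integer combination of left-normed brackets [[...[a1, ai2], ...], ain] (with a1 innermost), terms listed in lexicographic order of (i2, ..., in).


Skip Jacobi rewriting: expand, keep a1-initial words, read off terms.
Composite bracket: [[a3, a1], a2]
Under [a, b] = ab - ba we get 4 signed associative words (2^2 = 4).
The a1-initial words carry the normal form:
  word a1a3a2 has sign -1, contributing -[[a1, a3], a2]

-[[a1, a3], a2]


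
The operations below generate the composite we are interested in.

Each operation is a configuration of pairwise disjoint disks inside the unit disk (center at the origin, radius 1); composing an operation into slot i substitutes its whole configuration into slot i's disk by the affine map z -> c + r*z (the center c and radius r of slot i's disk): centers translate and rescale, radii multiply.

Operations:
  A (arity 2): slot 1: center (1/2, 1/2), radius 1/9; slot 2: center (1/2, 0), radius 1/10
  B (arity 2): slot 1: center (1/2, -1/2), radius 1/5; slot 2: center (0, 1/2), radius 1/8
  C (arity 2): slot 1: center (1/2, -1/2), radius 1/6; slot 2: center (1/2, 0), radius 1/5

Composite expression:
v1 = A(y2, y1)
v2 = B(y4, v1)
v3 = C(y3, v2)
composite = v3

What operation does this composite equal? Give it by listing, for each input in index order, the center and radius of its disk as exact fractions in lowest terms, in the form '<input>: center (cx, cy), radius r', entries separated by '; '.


y1: center (41/80, 1/10), radius 1/400; y2: center (41/80, 9/80), radius 1/360; y3: center (1/2, -1/2), radius 1/6; y4: center (3/5, -1/10), radius 1/25

Nesting under C composes maps z -> c + r*z down each y-path.
y3 passes through 1 substitution, ending at center (1/2, -1/2), radius 1/6
y4 passes through 2 substitutions, ending at center (3/5, -1/10), radius 1/25
y2 passes through 3 substitutions, ending at center (41/80, 9/80), radius 1/360
y1 passes through 3 substitutions, ending at center (41/80, 1/10), radius 1/400


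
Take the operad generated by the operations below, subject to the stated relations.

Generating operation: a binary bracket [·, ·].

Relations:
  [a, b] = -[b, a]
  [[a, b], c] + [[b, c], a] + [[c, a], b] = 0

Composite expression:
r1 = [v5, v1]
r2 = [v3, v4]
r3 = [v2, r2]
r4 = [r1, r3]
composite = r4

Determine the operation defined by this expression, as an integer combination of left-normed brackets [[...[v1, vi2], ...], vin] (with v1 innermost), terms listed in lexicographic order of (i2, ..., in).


Antisymmetry and Jacobi reduce to v1-anchored left-normed brackets.
Composite bracket: [[v5, v1], [v2, [v3, v4]]]
Under [a, b] = ab - ba we get 16 signed associative words (2^4 = 16).
The v1-initial words carry the normal form:
  v1v5v2v3v4 appears with sign -1, giving the term -[[[[v1, v5], v2], v3], v4]
  v1v5v2v4v3 appears with sign +1, giving the term +[[[[v1, v5], v2], v4], v3]
  v1v5v3v4v2 appears with sign +1, giving the term +[[[[v1, v5], v3], v4], v2]
  v1v5v4v3v2 appears with sign -1, giving the term -[[[[v1, v5], v4], v3], v2]

-[[[[v1, v5], v2], v3], v4] + [[[[v1, v5], v2], v4], v3] + [[[[v1, v5], v3], v4], v2] - [[[[v1, v5], v4], v3], v2]


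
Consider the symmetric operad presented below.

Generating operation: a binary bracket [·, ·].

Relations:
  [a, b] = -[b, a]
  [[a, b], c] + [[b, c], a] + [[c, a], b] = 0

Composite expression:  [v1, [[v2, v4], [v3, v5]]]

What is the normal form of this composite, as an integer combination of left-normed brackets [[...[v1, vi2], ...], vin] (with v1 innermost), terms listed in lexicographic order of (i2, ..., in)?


[[[[v1, v2], v4], v3], v5] - [[[[v1, v2], v4], v5], v3] - [[[[v1, v3], v5], v2], v4] + [[[[v1, v3], v5], v4], v2] - [[[[v1, v4], v2], v3], v5] + [[[[v1, v4], v2], v5], v3] + [[[[v1, v5], v3], v2], v4] - [[[[v1, v5], v3], v4], v2]


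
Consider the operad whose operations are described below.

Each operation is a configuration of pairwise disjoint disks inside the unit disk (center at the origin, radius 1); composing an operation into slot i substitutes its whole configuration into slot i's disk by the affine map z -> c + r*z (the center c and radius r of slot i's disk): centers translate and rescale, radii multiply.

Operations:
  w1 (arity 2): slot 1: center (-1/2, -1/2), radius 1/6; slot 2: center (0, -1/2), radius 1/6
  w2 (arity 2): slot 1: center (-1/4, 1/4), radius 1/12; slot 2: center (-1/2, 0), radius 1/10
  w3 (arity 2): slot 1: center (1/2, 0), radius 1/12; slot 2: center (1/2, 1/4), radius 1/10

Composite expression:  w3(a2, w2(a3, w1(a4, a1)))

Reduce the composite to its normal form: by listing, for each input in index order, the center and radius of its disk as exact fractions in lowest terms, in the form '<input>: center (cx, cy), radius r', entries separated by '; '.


Affine substitution under w3: radii multiply and a-centers shift.
for a2, the 1-step affine chain lands on center (1/2, 0), radius 1/12
for a3, the 2-step affine chain lands on center (19/40, 11/40), radius 1/120
for a4, the 3-step affine chain lands on center (89/200, 49/200), radius 1/600
for a1, the 3-step affine chain lands on center (9/20, 49/200), radius 1/600

a1: center (9/20, 49/200), radius 1/600; a2: center (1/2, 0), radius 1/12; a3: center (19/40, 11/40), radius 1/120; a4: center (89/200, 49/200), radius 1/600


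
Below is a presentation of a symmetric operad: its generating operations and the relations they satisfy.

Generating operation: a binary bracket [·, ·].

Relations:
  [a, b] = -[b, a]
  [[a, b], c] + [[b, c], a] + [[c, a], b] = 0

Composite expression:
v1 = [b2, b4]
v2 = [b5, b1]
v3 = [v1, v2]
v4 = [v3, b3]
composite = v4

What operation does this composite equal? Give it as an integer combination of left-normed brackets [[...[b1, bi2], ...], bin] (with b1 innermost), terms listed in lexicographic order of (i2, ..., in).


[[[[b1, b5], b2], b4], b3] - [[[[b1, b5], b4], b2], b3]

In the tensor algebra, words opening b1 carry the b1-anchored form.
Composite bracket: [[[b2, b4], [b5, b1]], b3]
Applying ab - ba throughout gives 16 signed words (2^4 = 16).
Coefficients come from the b1-initial words:
  b1b5b2b4b3 (sign +1) contributes +[[[[b1, b5], b2], b4], b3]
  b1b5b4b2b3 (sign -1) contributes -[[[[b1, b5], b4], b2], b3]


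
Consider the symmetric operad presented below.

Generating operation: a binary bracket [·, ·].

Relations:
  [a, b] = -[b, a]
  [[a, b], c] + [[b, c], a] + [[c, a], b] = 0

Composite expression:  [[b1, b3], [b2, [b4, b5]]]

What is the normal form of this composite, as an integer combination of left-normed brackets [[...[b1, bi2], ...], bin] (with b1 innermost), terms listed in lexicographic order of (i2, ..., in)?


[[[[b1, b3], b2], b4], b5] - [[[[b1, b3], b2], b5], b4] - [[[[b1, b3], b4], b5], b2] + [[[[b1, b3], b5], b4], b2]

Skip Jacobi rewriting: expand, keep b1-initial words, read off terms.
Composite bracket: [[b1, b3], [b2, [b4, b5]]]
Under [a, b] = ab - ba we get 16 signed associative words (2^4 = 16).
Words beginning with b1 determine it all:
  word b1b3b2b4b5 has sign +1, contributing +[[[[b1, b3], b2], b4], b5]
  word b1b3b2b5b4 has sign -1, contributing -[[[[b1, b3], b2], b5], b4]
  word b1b3b4b5b2 has sign -1, contributing -[[[[b1, b3], b4], b5], b2]
  word b1b3b5b4b2 has sign +1, contributing +[[[[b1, b3], b5], b4], b2]


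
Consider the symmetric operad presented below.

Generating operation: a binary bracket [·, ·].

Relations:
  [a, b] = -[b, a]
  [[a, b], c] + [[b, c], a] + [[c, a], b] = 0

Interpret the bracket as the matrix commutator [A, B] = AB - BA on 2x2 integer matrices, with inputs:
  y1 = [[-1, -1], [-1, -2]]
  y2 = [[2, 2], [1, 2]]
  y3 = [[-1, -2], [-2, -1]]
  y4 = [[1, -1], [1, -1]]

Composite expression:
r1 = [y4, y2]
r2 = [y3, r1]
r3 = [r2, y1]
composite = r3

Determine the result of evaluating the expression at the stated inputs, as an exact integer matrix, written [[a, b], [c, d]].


[[24, -12], [36, -24]]

[y4, y2] = [[-3, 4], [-2, 3]]
[y3, [y4, y2]] = [[12, -12], [12, -12]]
[[y3, [y4, y2]], y1] = [[24, -12], [36, -24]]


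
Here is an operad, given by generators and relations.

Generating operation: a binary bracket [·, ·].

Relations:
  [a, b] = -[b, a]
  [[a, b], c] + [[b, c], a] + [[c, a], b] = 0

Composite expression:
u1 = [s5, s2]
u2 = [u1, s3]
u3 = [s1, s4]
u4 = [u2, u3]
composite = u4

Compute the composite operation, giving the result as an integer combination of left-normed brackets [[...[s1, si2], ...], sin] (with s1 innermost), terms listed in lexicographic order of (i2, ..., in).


Antisymmetry and Jacobi reduce to s1-anchored left-normed brackets.
Composite bracket: [[[s5, s2], s3], [s1, s4]]
The bracket unfolds into 16 signed words via [a, b] = ab - ba (2^4 = 16).
Words beginning with s1 determine it all:
  s1s4s2s5s3 (sign +1) contributes +[[[[s1, s4], s2], s5], s3]
  s1s4s3s2s5 (sign -1) contributes -[[[[s1, s4], s3], s2], s5]
  s1s4s3s5s2 (sign +1) contributes +[[[[s1, s4], s3], s5], s2]
  s1s4s5s2s3 (sign -1) contributes -[[[[s1, s4], s5], s2], s3]

[[[[s1, s4], s2], s5], s3] - [[[[s1, s4], s3], s2], s5] + [[[[s1, s4], s3], s5], s2] - [[[[s1, s4], s5], s2], s3]


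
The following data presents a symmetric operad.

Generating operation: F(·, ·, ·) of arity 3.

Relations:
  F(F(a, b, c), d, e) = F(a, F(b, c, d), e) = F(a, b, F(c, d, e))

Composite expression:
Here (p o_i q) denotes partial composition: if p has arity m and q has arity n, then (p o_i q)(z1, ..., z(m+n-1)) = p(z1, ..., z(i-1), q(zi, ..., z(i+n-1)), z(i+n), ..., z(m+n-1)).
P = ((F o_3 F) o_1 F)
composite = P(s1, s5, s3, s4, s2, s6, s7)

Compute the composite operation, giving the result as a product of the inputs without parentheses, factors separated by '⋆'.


s1 ⋆ s5 ⋆ s3 ⋆ s4 ⋆ s2 ⋆ s6 ⋆ s7

All parenthesizations of F agree; list the s-inputs left to right.
F(s1, s5, s3) collapses to s1 ⋆ s5 ⋆ s3
F(s2, s6, s7) collapses to s2 ⋆ s6 ⋆ s7
F(F(s1, s5, s3), s4, F(s2, s6, s7)) collapses to s1 ⋆ s5 ⋆ s3 ⋆ s4 ⋆ s2 ⋆ s6 ⋆ s7


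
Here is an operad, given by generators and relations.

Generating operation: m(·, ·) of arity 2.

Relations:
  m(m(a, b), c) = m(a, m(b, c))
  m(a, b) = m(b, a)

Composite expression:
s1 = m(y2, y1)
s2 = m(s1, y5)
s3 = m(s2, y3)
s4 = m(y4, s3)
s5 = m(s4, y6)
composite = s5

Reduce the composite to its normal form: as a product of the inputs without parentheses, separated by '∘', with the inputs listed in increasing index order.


With m associative and commutative, the y-input set is all that matters.
m(y2, y1) unparenthesizes to y2 ∘ y1
m(m(y2, y1), y5) unparenthesizes to y2 ∘ y1 ∘ y5
m(m(m(y2, y1), y5), y3) unparenthesizes to y2 ∘ y1 ∘ y5 ∘ y3
m(y4, m(m(m(y2, y1), y5), y3)) unparenthesizes to y4 ∘ y2 ∘ y1 ∘ y5 ∘ y3
m(m(y4, m(m(m(y2, y1), y5), y3)), y6) unparenthesizes to y4 ∘ y2 ∘ y1 ∘ y5 ∘ y3 ∘ y6
rearranged into index order: y1 ∘ y2 ∘ y3 ∘ y4 ∘ y5 ∘ y6

y1 ∘ y2 ∘ y3 ∘ y4 ∘ y5 ∘ y6


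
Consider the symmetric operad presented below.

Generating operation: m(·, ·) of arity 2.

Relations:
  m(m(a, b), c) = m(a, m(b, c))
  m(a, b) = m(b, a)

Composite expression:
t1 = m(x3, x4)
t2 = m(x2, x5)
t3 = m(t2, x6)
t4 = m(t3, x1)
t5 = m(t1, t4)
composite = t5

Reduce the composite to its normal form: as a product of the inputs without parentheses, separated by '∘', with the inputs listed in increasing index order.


x1 ∘ x2 ∘ x3 ∘ x4 ∘ x5 ∘ x6

Key point: m commutes, so take the x-inputs in any fixed order.
m(x3, x4) flattens to x3 ∘ x4
m(x2, x5) flattens to x2 ∘ x5
m(m(x2, x5), x6) flattens to x2 ∘ x5 ∘ x6
m(m(m(x2, x5), x6), x1) flattens to x2 ∘ x5 ∘ x6 ∘ x1
m(m(x3, x4), m(m(m(x2, x5), x6), x1)) flattens to x3 ∘ x4 ∘ x2 ∘ x5 ∘ x6 ∘ x1
sorting the factors by input index: x1 ∘ x2 ∘ x3 ∘ x4 ∘ x5 ∘ x6


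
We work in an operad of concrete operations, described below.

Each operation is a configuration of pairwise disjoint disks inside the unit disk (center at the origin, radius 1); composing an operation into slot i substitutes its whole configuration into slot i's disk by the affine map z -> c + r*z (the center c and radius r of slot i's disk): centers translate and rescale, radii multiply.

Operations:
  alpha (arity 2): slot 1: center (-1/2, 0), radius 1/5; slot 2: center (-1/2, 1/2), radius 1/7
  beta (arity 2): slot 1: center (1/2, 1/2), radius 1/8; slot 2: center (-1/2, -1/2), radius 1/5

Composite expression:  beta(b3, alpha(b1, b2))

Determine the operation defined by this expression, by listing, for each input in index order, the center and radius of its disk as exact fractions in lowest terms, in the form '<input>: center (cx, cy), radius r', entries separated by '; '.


Follow each b-input down from beta: c' goes to c + r*c', radius to r*r'.
b3 passes through 1 substitution, ending at center (1/2, 1/2), radius 1/8
b1 passes through 2 substitutions, ending at center (-3/5, -1/2), radius 1/25
b2 passes through 2 substitutions, ending at center (-3/5, -2/5), radius 1/35

b1: center (-3/5, -1/2), radius 1/25; b2: center (-3/5, -2/5), radius 1/35; b3: center (1/2, 1/2), radius 1/8


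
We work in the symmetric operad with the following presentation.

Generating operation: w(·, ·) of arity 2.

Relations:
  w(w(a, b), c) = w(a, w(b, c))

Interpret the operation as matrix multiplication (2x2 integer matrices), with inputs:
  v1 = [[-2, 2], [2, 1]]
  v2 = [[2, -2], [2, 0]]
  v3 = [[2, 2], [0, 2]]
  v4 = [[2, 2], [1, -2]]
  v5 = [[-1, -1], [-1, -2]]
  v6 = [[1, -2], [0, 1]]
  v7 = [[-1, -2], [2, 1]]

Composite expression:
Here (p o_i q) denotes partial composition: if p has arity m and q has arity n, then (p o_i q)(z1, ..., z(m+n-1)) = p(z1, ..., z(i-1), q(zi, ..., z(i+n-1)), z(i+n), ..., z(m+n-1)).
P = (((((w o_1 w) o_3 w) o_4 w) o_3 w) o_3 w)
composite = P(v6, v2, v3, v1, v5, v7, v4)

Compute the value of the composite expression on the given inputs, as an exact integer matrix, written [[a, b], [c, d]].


[[104, 128], [-72, -72]]


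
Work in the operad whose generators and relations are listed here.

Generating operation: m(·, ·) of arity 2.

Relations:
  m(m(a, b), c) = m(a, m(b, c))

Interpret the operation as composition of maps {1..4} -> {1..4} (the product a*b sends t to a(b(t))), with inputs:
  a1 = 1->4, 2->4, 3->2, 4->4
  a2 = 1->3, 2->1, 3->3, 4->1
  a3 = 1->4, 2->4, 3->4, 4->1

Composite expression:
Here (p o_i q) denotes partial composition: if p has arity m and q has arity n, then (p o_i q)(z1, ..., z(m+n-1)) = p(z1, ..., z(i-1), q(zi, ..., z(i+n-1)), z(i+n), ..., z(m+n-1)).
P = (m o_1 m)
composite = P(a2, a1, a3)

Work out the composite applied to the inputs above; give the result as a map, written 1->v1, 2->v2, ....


m(a2, a1) = 1->1, 2->1, 3->1, 4->1
m(m(a2, a1), a3) = 1->1, 2->1, 3->1, 4->1

1->1, 2->1, 3->1, 4->1


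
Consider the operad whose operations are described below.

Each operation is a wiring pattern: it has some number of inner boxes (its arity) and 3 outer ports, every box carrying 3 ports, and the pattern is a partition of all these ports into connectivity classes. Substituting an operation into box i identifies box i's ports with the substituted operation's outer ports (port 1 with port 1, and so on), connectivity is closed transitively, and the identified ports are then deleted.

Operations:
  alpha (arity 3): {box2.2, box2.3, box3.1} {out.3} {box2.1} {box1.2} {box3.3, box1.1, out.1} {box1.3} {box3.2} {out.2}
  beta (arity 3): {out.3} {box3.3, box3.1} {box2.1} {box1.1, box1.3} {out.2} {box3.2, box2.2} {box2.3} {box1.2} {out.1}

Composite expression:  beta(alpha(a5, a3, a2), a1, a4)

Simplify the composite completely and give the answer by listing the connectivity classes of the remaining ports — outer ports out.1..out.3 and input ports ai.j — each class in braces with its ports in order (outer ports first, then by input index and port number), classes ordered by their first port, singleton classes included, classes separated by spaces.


{out.1} {out.2} {out.3} {a1.1} {a1.2, a4.2} {a1.3} {a2.1, a3.2, a3.3} {a2.2} {a2.3, a5.1} {a3.1} {a4.1, a4.3} {a5.2} {a5.3}

Two ports join when wires chain via beta-identified ports.
through alpha, on inputs (a5, a3, a2): {out.1, a2.3, a5.1} {out.2} {out.3} {a2.1, a3.2, a3.3} {a2.2} {a3.1} {a5.2} {a5.3} (out.j = stage outer ports)
through beta, on inputs (a5, a3, a2, a1, a4): {out.1} {out.2} {out.3} {a1.1} {a1.2, a4.2} {a1.3} {a2.1, a3.2, a3.3} {a2.2} {a2.3, a5.1} {a3.1} {a4.1, a4.3} {a5.2} {a5.3} (out.j = stage outer ports)


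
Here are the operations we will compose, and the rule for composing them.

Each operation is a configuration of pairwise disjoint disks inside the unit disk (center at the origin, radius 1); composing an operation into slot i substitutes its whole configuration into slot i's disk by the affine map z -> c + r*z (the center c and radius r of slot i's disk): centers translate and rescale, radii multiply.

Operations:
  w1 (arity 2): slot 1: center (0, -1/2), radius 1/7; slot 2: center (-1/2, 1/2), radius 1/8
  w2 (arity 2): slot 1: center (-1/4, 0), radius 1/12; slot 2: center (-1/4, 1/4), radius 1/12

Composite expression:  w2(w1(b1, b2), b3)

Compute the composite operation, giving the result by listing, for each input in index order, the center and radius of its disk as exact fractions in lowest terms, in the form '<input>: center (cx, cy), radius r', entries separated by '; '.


b1: center (-1/4, -1/24), radius 1/84; b2: center (-7/24, 1/24), radius 1/96; b3: center (-1/4, 1/4), radius 1/12

Follow each b-input down from w2: c' goes to c + r*c', radius to r*r'.
tracing b1 down its 2-map path: center (-1/4, -1/24), radius 1/84
tracing b2 down its 2-map path: center (-7/24, 1/24), radius 1/96
tracing b3 down its 1-map path: center (-1/4, 1/4), radius 1/12


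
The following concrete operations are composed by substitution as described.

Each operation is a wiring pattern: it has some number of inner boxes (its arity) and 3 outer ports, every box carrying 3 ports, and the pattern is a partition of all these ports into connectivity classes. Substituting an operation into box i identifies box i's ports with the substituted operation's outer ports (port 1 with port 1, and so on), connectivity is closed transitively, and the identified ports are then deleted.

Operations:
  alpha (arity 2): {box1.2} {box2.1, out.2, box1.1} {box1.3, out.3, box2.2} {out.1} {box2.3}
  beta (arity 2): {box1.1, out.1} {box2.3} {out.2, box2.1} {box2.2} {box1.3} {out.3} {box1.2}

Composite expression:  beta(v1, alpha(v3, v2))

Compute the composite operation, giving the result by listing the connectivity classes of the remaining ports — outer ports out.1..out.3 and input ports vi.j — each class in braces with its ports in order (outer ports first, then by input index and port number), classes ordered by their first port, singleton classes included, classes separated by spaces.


{out.1, v1.1} {out.2} {out.3} {v1.2} {v1.3} {v2.1, v3.1} {v2.2, v3.3} {v2.3} {v3.2}

After gluing at beta, chains via deleted ports link the v-ports.
alpha over (v3, v2) gives {out.1} {out.2, v2.1, v3.1} {out.3, v2.2, v3.3} {v2.3} {v3.2}, out.j being that stage's outer ports
beta over (v1, v3, v2) gives {out.1, v1.1} {out.2} {out.3} {v1.2} {v1.3} {v2.1, v3.1} {v2.2, v3.3} {v2.3} {v3.2}, out.j being that stage's outer ports


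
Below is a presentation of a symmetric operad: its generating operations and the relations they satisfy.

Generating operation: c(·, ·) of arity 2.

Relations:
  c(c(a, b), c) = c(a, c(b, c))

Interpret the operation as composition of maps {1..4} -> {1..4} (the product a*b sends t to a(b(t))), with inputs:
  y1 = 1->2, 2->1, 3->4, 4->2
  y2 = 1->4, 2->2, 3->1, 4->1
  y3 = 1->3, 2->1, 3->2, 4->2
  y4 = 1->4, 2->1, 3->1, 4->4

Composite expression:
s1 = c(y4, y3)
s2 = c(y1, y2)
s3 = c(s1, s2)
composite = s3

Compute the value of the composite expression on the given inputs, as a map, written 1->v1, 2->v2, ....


c(y4, y3) = 1->1, 2->4, 3->1, 4->1
c(y1, y2) = 1->2, 2->1, 3->2, 4->2
c(c(y4, y3), c(y1, y2)) = 1->4, 2->1, 3->4, 4->4

1->4, 2->1, 3->4, 4->4


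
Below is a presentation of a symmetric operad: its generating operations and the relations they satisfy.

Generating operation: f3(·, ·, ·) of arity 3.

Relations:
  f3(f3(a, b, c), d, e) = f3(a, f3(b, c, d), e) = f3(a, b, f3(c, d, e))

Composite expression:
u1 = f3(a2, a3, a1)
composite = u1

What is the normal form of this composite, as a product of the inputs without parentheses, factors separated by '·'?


a2 · a3 · a1

Key point: f3 is associative — brackets drop, the a-order remains.
f3(a2, a3, a1) unparenthesizes to a2 · a3 · a1


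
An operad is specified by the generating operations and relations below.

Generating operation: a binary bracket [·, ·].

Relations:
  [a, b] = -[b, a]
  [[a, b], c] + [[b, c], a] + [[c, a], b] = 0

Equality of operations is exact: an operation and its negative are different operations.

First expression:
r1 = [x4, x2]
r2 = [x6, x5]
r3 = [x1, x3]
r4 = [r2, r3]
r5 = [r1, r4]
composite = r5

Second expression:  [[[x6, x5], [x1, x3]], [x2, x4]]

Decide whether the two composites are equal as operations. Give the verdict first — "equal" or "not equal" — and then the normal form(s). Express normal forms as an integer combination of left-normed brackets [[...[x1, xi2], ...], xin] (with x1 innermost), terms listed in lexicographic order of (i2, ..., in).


equal — both sides give [[[[[x1, x3], x5], x6], x2], x4] - [[[[[x1, x3], x5], x6], x4], x2] - [[[[[x1, x3], x6], x5], x2], x4] + [[[[[x1, x3], x6], x5], x4], x2]


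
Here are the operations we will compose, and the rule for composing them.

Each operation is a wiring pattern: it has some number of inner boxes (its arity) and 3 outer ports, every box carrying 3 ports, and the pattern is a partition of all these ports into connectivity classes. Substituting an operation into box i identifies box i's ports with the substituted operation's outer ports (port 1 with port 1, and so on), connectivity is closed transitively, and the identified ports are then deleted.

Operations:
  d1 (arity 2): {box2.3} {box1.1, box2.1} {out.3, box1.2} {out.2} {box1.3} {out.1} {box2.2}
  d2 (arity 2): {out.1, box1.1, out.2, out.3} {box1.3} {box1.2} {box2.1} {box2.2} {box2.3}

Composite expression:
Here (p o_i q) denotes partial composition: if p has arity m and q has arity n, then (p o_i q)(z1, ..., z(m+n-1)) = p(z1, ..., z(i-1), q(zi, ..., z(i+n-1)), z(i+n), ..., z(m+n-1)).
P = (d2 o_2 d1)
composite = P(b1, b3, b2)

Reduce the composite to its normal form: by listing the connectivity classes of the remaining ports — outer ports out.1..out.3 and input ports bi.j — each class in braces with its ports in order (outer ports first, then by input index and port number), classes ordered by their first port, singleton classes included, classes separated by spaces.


{out.1, out.2, out.3, b1.1} {b1.2} {b1.3} {b2.1, b3.1} {b2.2} {b2.3} {b3.2} {b3.3}

Connectivity passes through glued d2-boundaries; trace each wire chain.
after d1, the pattern on (b3, b2) reads {out.1} {out.2} {out.3, b3.2} {b2.1, b3.1} {b2.2} {b2.3} {b3.3} (out.j = its outer ports)
after d2, the pattern on (b1, b3, b2) reads {out.1, out.2, out.3, b1.1} {b1.2} {b1.3} {b2.1, b3.1} {b2.2} {b2.3} {b3.2} {b3.3} (out.j = its outer ports)


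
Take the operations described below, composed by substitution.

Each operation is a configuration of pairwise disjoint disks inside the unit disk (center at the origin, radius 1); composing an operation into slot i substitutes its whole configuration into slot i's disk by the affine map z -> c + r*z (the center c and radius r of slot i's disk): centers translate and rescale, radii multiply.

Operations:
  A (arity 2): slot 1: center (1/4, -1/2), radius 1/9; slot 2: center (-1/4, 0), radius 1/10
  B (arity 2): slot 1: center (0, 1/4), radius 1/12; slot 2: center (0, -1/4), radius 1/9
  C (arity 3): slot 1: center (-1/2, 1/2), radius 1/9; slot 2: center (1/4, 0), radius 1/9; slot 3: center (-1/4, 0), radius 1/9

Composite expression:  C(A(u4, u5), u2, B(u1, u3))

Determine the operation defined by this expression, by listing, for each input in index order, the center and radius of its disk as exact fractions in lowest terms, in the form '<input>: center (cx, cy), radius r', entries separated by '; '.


Affine substitution under C: radii multiply and u-centers shift.
u4 passes through 2 substitutions, ending at center (-17/36, 4/9), radius 1/81
u5 passes through 2 substitutions, ending at center (-19/36, 1/2), radius 1/90
u2 passes through 1 substitution, ending at center (1/4, 0), radius 1/9
u1 passes through 2 substitutions, ending at center (-1/4, 1/36), radius 1/108
u3 passes through 2 substitutions, ending at center (-1/4, -1/36), radius 1/81

u1: center (-1/4, 1/36), radius 1/108; u2: center (1/4, 0), radius 1/9; u3: center (-1/4, -1/36), radius 1/81; u4: center (-17/36, 4/9), radius 1/81; u5: center (-19/36, 1/2), radius 1/90
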